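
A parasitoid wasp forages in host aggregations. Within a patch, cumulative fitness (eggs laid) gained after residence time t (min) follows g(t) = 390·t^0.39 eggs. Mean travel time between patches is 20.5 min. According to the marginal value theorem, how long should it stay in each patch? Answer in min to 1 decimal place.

13.1 min

Optimal t* satisfies g'(t*) = g(t*)/(T + t*).
g'(t) = 0.39·390·t^-0.61. Setting 0.39·390·t^-0.61 = 390·t^0.39/(20.5+t) gives 0.39(20.5+t) = t, so 0.61·t = 0.39×20.5.
t* = 0.39×20.5/0.61 = 13.11 min.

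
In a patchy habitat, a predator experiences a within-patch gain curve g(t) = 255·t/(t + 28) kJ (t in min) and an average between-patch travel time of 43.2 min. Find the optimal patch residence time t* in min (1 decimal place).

34.8 min

By the marginal value theorem, leave when the instantaneous gain rate g'(t) equals the habitat-wide average g(t)/(T + t).
g'(t) = 255·28/(t + 28)². Setting 255·28/(t+28)² = 255t/[(t+28)(43.2+t)] gives 28(43.2+t) = t(t+28), so t² = 28×43.2 = 1210.
t* = √1210 = 34.78 min.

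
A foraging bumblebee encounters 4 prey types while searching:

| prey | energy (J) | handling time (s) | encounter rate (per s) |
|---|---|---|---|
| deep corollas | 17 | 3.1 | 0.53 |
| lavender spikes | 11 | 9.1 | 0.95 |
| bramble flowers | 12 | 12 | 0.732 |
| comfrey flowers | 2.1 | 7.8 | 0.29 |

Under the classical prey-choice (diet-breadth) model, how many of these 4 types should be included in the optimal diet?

1

Profitabilities (E/h, J/s): deep corollas 5.48, lavender spikes 1.21, bramble flowers 1, comfrey flowers 0.269. Add prey in this order while the next type's profitability exceeds the intake rate on those already taken.
Rate on top 1: 3.409. lavender spikes: 1.21 < 3.409 → exclude; stop.
Optimal diet: deep corollas — 1 of 4 types.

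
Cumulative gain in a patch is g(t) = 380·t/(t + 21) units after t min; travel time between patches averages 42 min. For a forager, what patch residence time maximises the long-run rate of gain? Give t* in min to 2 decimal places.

29.70 min

Maximise g(t)/(T+t): set derivative to zero → g'(t)(T+t) = g(t).
g'(t) = 380·21/(t + 21)². Setting 380·21/(t+21)² = 380t/[(t+21)(42+t)] gives 21(42+t) = t(t+21), so t² = 21×42 = 882.
t* = √882 = 29.7 min.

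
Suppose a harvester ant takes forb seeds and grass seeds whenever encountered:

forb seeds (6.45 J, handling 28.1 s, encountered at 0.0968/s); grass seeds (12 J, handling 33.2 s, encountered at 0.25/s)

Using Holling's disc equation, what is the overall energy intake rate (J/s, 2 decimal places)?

Energy encountered per unit search time: 0.0968×6.45 + 0.25×12 = 3.624 J/s.
Handling time per unit search time: 0.0968×28.1 + 0.25×33.2 = 11.02.
Rate = 3.624/(1 + 11.02) = 0.3015 J/s.

0.30 J/s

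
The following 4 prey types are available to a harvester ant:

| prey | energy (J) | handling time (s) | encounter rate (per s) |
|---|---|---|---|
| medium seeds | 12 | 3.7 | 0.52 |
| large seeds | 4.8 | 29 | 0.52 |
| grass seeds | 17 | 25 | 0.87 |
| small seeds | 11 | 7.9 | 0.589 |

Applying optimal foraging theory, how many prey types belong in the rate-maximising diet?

1

Profitabilities (E/h, J/s): medium seeds 3.24, small seeds 1.39, grass seeds 0.68, large seeds 0.166. Add prey in this order while the next type's profitability exceeds the intake rate on those already taken.
Rate on top 1: 2.134. small seeds: 1.39 < 2.134 → exclude; stop.
Optimal diet: medium seeds — 1 of 4 types.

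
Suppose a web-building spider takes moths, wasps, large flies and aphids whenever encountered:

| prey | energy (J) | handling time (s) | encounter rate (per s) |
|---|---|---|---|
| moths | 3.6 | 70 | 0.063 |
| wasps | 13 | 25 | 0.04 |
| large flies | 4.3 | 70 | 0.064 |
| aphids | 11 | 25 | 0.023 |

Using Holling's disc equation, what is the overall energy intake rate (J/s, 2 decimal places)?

Energy encountered per unit search time: 0.063×3.6 + 0.04×13 + 0.064×4.3 + 0.023×11 = 1.275 J/s.
Handling time per unit search time: 0.063×70 + 0.04×25 + 0.064×70 + 0.023×25 = 10.46.
Rate = 1.275/(1 + 10.46) = 0.1112 J/s.

0.11 J/s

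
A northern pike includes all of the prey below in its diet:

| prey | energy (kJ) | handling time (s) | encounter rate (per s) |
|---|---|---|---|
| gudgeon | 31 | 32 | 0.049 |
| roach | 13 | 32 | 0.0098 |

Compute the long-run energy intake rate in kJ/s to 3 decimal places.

R = Σλ_iE_i / (1 + Σλ_ih_i)
Numerator: 0.049×31 + 0.0098×13 = 1.646
Denominator: 1 + 0.049×32 + 0.0098×32 = 2.882
R = 1.646/2.882 = 0.5713 kJ/s

0.571 kJ/s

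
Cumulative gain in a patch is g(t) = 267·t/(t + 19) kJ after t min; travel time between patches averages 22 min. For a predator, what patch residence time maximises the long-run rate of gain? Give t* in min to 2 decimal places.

Maximise g(t)/(T+t): set derivative to zero → g'(t)(T+t) = g(t).
g'(t) = 267·19/(t + 19)². Setting 267·19/(t+19)² = 267t/[(t+19)(22+t)] gives 19(22+t) = t(t+19), so t² = 19×22 = 418.
t* = √418 = 20.45 min.

20.45 min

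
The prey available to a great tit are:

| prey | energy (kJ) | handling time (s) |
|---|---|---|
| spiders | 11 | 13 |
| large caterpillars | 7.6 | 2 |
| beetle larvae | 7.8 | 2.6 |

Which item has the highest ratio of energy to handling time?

large caterpillars

In descending order of E/h:
large caterpillars: 7.6/2 = 3.8 kJ/s
beetle larvae: 7.8/2.6 = 3 kJ/s
spiders: 11/13 = 0.846 kJ/s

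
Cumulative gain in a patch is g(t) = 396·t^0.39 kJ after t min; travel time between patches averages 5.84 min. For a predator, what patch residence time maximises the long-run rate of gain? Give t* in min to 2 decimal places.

3.73 min

Optimal t* satisfies g'(t*) = g(t*)/(T + t*).
g'(t) = 0.39·396·t^-0.61. Setting 0.39·396·t^-0.61 = 396·t^0.39/(5.84+t) gives 0.39(5.84+t) = t, so 0.61·t = 0.39×5.84.
t* = 0.39×5.84/0.61 = 3.734 min.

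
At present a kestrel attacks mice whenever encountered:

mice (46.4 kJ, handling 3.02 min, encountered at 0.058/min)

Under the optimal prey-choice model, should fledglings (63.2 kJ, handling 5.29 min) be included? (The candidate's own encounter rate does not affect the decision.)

Yes

On mice alone, R = ΣλE/(1+Σλh) = 2.691/1.175 = 2.29 kJ/min.
Profitability of fledglings: 63.2/5.29 = 11.95 kJ/min.
Since 11.95 > R, including fledglings increases the long-run rate.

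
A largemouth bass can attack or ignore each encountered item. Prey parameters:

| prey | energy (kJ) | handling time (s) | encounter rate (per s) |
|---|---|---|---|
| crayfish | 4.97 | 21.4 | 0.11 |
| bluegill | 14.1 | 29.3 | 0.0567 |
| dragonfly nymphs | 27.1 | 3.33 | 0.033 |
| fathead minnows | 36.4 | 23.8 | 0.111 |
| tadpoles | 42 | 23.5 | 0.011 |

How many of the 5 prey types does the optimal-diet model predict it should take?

3

Rank by E/h (kJ/s): dragonfly nymphs 8.14, tadpoles 1.79, fathead minnows 1.53, bluegill 0.481, crayfish 0.232. Include each in turn until the next type's E/h falls below the running intake rate.
Rate on top 1: 0.8058. tadpoles: 1.79 > 0.8058 → include.
Rate on top 2: 0.9912. fathead minnows: 1.53 > 0.9912 → include.
Rate on top 3: 1.346. bluegill: 0.481 < 1.346 → exclude; stop.
Optimal diet: dragonfly nymphs, tadpoles, fathead minnows — 3 of 5 types.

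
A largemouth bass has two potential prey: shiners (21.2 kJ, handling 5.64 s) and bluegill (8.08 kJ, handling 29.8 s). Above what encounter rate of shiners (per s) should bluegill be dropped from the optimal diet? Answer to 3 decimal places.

0.014 per s

At the threshold, the rate on shiners alone equals the profitability of bluegill: λ·21.2/(1 + λ·5.64) = 8.08/29.8 = 0.2711.
Rearranging, λ(21.2 − 0.2711×5.64) = 0.2711, so λ = 0.2711/19.67 = 0.01378 per s.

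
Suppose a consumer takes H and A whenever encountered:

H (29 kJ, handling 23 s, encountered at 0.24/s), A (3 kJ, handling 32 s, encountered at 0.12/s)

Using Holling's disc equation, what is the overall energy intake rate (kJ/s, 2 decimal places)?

R = (0.24×29 + 0.12×3) / (1 + 0.24×23 + 0.12×32) = 7.32/10.36 = 0.7066 kJ/s.

0.71 kJ/s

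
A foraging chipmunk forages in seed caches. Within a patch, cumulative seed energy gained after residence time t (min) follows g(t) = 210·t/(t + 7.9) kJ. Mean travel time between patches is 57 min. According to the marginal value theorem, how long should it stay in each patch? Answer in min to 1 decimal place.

By the marginal value theorem, leave when the instantaneous gain rate g'(t) equals the habitat-wide average g(t)/(T + t).
g'(t) = 210·7.9/(t + 7.9)². Setting 210·7.9/(t+7.9)² = 210t/[(t+7.9)(57+t)] gives 7.9(57+t) = t(t+7.9), so t² = 7.9×57 = 450.3.
t* = √450.3 = 21.22 min.

21.2 min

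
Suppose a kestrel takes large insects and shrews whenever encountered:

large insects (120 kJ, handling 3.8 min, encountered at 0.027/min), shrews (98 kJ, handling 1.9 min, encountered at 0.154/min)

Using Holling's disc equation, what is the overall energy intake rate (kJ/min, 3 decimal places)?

13.139 kJ/min

R = Σλ_iE_i / (1 + Σλ_ih_i)
Numerator: 0.027×120 + 0.154×98 = 18.33
Denominator: 1 + 0.027×3.8 + 0.154×1.9 = 1.395
R = 18.33/1.395 = 13.14 kJ/min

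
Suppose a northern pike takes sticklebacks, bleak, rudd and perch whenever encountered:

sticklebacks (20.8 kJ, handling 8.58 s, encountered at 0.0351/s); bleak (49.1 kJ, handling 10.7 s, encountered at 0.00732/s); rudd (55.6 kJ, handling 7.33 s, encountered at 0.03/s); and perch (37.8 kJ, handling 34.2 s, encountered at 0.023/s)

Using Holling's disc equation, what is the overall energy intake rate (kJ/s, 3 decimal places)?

1.520 kJ/s

R = Σλ_iE_i / (1 + Σλ_ih_i)
Numerator: 0.0351×20.8 + 0.00732×49.1 + 0.03×55.6 + 0.023×37.8 = 3.627
Denominator: 1 + 0.0351×8.58 + 0.00732×10.7 + 0.03×7.33 + 0.023×34.2 = 2.386
R = 3.627/2.386 = 1.52 kJ/s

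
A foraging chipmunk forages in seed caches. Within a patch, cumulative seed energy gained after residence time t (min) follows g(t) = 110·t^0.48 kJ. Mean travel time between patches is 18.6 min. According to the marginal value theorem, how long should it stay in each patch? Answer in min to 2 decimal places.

17.17 min

Maximise g(t)/(T+t): set derivative to zero → g'(t)(T+t) = g(t).
g'(t) = 0.48·110·t^-0.52. Setting 0.48·110·t^-0.52 = 110·t^0.48/(18.6+t) gives 0.48(18.6+t) = t, so 0.52·t = 0.48×18.6.
t* = 0.48×18.6/0.52 = 17.17 min.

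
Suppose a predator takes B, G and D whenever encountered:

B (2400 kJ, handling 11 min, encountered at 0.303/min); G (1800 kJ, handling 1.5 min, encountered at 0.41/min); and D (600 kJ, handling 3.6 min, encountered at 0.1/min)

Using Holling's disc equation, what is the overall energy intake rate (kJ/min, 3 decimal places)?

R = Σλ_iE_i / (1 + Σλ_ih_i)
Numerator: 0.303×2400 + 0.41×1800 + 0.1×600 = 1525
Denominator: 1 + 0.303×11 + 0.41×1.5 + 0.1×3.6 = 5.308
R = 1525/5.308 = 287.3 kJ/min

287.340 kJ/min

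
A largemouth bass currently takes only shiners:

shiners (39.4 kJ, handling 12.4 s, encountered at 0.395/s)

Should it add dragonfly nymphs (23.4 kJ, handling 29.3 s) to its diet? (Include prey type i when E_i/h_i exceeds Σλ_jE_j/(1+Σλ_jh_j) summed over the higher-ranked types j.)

Intake rate on the current diet: R = (0.395×39.4) / (1 + 0.395×12.4) = 15.56/5.898 = 2.639 kJ/s.
dragonfly nymphs: E/h = 23.4/29.3 = 0.7986 kJ/s.
Since 0.7986 < R, time spent handling dragonfly nymphs is better spent searching.

No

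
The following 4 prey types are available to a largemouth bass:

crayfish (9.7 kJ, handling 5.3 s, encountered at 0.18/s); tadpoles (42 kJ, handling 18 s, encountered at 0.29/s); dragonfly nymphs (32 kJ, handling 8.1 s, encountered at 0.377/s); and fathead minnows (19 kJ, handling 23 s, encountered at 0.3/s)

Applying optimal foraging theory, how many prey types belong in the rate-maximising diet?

Profitabilities (E/h, kJ/s): dragonfly nymphs 3.95, tadpoles 2.33, crayfish 1.83, fathead minnows 0.826. Add prey in this order while the next type's profitability exceeds the intake rate on those already taken.
Rate on top 1: 2.976. tadpoles: 2.33 < 2.976 → exclude; stop.
Optimal diet: dragonfly nymphs — 1 of 4 types.

1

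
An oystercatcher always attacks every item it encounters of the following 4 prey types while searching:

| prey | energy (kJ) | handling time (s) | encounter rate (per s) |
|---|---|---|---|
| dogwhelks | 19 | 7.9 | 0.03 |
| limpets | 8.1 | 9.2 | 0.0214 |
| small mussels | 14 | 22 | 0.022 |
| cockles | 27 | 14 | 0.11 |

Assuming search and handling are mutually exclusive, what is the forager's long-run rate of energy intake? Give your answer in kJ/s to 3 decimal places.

1.163 kJ/s

R = (0.03×19 + 0.0214×8.1 + 0.022×14 + 0.11×27) / (1 + 0.03×7.9 + 0.0214×9.2 + 0.022×22 + 0.11×14) = 4.021/3.458 = 1.163 kJ/s.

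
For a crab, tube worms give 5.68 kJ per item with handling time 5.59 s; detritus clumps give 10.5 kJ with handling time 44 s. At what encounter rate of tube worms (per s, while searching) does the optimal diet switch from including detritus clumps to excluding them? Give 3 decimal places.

0.055 per s

The zero-one rule: include detritus clumps iff E₂/h₂ > λE₁/(1+λh₁). Equality gives the switch point.
λE₁h₂ = E₂ + λE₂h₁ ⇒ λ = E₂/(E₁h₂ − E₂h₁) = 10.5/(249.9 − 58.7) = 0.05491 per s.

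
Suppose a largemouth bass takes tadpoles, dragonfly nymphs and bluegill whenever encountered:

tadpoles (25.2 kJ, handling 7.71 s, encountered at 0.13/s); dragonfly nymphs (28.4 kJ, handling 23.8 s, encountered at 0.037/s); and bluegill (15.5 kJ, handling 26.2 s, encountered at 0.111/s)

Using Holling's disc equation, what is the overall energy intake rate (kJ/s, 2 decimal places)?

R = Σλ_iE_i / (1 + Σλ_ih_i)
Numerator: 0.13×25.2 + 0.037×28.4 + 0.111×15.5 = 6.047
Denominator: 1 + 0.13×7.71 + 0.037×23.8 + 0.111×26.2 = 5.791
R = 6.047/5.791 = 1.044 kJ/s

1.04 kJ/s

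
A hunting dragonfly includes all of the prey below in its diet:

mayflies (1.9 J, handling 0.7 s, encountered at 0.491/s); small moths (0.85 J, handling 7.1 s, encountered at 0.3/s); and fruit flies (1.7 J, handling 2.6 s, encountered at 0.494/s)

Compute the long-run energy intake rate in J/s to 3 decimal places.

Energy encountered per unit search time: 0.491×1.9 + 0.3×0.85 + 0.494×1.7 = 2.028 J/s.
Handling time per unit search time: 0.491×0.7 + 0.3×7.1 + 0.494×2.6 = 3.758.
Rate = 2.028/(1 + 3.758) = 0.4262 J/s.

0.426 J/s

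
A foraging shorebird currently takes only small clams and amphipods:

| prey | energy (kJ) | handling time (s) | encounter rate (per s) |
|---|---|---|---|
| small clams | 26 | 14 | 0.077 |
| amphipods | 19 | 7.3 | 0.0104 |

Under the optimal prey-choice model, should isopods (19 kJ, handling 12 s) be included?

Yes

Intake rate on the current diet: R = (0.077×26 + 0.0104×19) / (1 + 0.077×14 + 0.0104×7.3) = 2.2/2.154 = 1.021 kJ/s.
isopods: E/h = 19/12 = 1.583 kJ/s.
Since 1.583 > R, including isopods increases the long-run rate.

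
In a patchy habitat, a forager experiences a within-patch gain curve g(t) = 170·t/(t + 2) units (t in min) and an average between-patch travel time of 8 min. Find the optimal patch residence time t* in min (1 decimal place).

4.0 min

By the marginal value theorem, leave when the instantaneous gain rate g'(t) equals the habitat-wide average g(t)/(T + t).
g'(t) = 170·2/(t + 2)². Setting 170·2/(t+2)² = 170t/[(t+2)(8+t)] gives 2(8+t) = t(t+2), so t² = 2×8 = 16.
t* = √16 = 4 min.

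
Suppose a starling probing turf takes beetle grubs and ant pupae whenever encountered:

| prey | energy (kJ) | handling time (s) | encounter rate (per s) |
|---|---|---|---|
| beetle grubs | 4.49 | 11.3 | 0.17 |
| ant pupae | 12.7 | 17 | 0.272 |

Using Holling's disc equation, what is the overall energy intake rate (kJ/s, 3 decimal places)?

0.559 kJ/s

R = Σλ_iE_i / (1 + Σλ_ih_i)
Numerator: 0.17×4.49 + 0.272×12.7 = 4.218
Denominator: 1 + 0.17×11.3 + 0.272×17 = 7.545
R = 4.218/7.545 = 0.559 kJ/s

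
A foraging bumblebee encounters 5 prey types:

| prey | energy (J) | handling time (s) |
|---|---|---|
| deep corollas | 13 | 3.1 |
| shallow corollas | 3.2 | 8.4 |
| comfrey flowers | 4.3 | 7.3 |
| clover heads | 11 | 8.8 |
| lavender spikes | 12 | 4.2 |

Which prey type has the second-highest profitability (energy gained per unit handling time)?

lavender spikes

In descending order of E/h:
deep corollas: 13/3.1 = 4.19 J/s
lavender spikes: 12/4.2 = 2.86 J/s
clover heads: 11/8.8 = 1.25 J/s
comfrey flowers: 4.3/7.3 = 0.589 J/s
shallow corollas: 3.2/8.4 = 0.381 J/s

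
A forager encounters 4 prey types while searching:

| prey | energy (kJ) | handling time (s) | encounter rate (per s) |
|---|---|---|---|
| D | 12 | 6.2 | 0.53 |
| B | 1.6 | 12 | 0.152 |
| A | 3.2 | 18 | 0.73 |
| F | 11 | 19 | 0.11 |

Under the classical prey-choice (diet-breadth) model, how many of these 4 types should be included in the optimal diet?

E/h in descending order: D 1.94, F 0.579, A 0.178, B 0.133 kJ/s. The optimal diet is the largest prefix of this list for which every included type satisfies E_i/h_i > R on the types above it.
Rate on top 1: 1.484. F: 0.579 < 1.484 → exclude; stop.
Optimal diet: D — 1 of 4 types.

1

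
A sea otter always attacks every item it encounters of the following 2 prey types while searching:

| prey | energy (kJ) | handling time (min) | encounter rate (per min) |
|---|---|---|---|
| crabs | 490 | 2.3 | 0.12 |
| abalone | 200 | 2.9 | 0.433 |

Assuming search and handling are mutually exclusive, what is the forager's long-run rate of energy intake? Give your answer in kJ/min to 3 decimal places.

Energy encountered per unit search time: 0.12×490 + 0.433×200 = 145.4 kJ/min.
Handling time per unit search time: 0.12×2.3 + 0.433×2.9 = 1.532.
Rate = 145.4/(1 + 1.532) = 57.43 kJ/min.

57.432 kJ/min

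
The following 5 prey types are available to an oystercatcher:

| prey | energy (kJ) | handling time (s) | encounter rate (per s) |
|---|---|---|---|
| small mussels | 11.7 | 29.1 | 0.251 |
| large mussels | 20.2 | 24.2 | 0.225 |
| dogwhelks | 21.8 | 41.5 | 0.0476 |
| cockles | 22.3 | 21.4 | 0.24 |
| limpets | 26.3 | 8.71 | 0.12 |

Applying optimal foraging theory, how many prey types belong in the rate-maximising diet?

Rank by E/h (kJ/s): limpets 3.02, cockles 1.04, large mussels 0.835, dogwhelks 0.525, small mussels 0.402. Include each in turn until the next type's E/h falls below the running intake rate.
Rate on top 1: 1.543. cockles: 1.04 < 1.543 → exclude; stop.
Optimal diet: limpets — 1 of 5 types.

1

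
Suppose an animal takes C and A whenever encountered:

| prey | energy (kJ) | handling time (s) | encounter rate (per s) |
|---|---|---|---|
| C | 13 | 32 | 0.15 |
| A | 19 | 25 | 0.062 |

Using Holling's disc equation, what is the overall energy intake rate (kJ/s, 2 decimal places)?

R = (0.15×13 + 0.062×19) / (1 + 0.15×32 + 0.062×25) = 3.128/7.35 = 0.4256 kJ/s.

0.43 kJ/s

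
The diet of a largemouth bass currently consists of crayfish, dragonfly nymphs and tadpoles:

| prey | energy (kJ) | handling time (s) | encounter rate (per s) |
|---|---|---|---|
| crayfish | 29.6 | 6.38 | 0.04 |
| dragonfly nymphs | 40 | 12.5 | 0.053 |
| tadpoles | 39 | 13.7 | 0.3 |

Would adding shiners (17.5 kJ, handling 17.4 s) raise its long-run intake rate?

No

Intake rate on the current diet: R = (0.04×29.6 + 0.053×40 + 0.3×39) / (1 + 0.04×6.38 + 0.053×12.5 + 0.3×13.7) = 15/6.028 = 2.489 kJ/s.
shiners: E/h = 17.5/17.4 = 1.006 kJ/s.
Since 1.006 < R, time spent handling shiners is better spent searching.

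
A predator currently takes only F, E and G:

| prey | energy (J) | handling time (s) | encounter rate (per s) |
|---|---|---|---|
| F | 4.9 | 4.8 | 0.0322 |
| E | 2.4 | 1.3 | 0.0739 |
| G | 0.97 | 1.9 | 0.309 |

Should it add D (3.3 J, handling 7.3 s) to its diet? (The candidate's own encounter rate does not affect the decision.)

Yes

Current rate: (0.0322×4.9 + 0.0739×2.4 + 0.309×0.97)/(1 + 0.0322×4.8 + 0.0739×1.3 + 0.309×1.9) = 0.3455 J/s.
D: E/h = 3.3/7.3 = 0.4521 J/s.
Since 0.4521 > R, including D increases the long-run rate.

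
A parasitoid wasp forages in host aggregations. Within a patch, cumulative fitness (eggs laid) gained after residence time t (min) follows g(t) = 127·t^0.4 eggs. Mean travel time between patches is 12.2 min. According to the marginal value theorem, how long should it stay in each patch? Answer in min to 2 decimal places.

8.13 min

Maximise g(t)/(T+t): set derivative to zero → g'(t)(T+t) = g(t).
g'(t) = 0.4·127·t^-0.6. Setting 0.4·127·t^-0.6 = 127·t^0.4/(12.2+t) gives 0.4(12.2+t) = t, so 0.60·t = 0.4×12.2.
t* = 0.4×12.2/0.60 = 8.133 min.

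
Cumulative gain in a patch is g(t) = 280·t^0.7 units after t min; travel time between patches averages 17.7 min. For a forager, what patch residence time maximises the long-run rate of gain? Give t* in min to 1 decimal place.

41.3 min

Optimal t* satisfies g'(t*) = g(t*)/(T + t*).
g'(t) = 0.7·280·t^-0.3. Setting 0.7·280·t^-0.3 = 280·t^0.7/(17.7+t) gives 0.7(17.7+t) = t, so 0.30·t = 0.7×17.7.
t* = 0.7×17.7/0.30 = 41.3 min.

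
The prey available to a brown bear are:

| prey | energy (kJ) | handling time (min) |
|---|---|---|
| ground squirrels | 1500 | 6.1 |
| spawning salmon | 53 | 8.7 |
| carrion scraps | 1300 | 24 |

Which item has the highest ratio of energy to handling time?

ground squirrels

In descending order of E/h:
ground squirrels: 1500/6.1 = 246 kJ/min
carrion scraps: 1300/24 = 54.2 kJ/min
spawning salmon: 53/8.7 = 6.09 kJ/min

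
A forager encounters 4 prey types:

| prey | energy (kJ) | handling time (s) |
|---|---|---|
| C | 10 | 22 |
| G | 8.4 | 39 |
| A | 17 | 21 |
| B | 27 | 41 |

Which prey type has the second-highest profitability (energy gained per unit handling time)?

In descending order of E/h:
A: 17/21 = 0.81 kJ/s
B: 27/41 = 0.659 kJ/s
C: 10/22 = 0.455 kJ/s
G: 8.4/39 = 0.215 kJ/s

B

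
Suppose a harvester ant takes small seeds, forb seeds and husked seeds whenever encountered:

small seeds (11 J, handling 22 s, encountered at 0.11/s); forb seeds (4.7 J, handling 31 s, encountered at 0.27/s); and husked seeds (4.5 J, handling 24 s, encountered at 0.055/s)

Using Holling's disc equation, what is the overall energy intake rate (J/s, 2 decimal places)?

R = Σλ_iE_i / (1 + Σλ_ih_i)
Numerator: 0.11×11 + 0.27×4.7 + 0.055×4.5 = 2.727
Denominator: 1 + 0.11×22 + 0.27×31 + 0.055×24 = 13.11
R = 2.727/13.11 = 0.208 J/s

0.21 J/s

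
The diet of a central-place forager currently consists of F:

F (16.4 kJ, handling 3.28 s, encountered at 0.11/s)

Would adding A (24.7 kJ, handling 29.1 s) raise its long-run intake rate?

No

Current rate: (0.11×16.4)/(1 + 0.11×3.28) = 1.326 kJ/s.
Profitability of A: 24.7/29.1 = 0.8488 kJ/s.
0.8488 < 1.326, so adding A would lower the average — exclude it.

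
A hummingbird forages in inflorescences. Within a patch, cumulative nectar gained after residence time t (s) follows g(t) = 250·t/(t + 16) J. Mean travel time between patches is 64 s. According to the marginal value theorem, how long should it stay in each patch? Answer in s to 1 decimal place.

32.0 s

By the marginal value theorem, leave when the instantaneous gain rate g'(t) equals the habitat-wide average g(t)/(T + t).
g'(t) = 250·16/(t + 16)². Setting 250·16/(t+16)² = 250t/[(t+16)(64+t)] gives 16(64+t) = t(t+16), so t² = 16×64 = 1024.
t* = √1024 = 32 s.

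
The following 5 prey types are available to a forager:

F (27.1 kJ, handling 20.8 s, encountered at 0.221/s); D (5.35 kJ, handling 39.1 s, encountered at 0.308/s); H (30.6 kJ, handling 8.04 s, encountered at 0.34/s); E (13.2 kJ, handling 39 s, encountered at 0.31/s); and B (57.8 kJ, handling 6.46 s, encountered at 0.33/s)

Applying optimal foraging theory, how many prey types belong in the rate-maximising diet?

Profitabilities (E/h, kJ/s): B 8.95, H 3.81, F 1.3, E 0.338, D 0.137. Add prey in this order while the next type's profitability exceeds the intake rate on those already taken.
Rate on top 1: 6.09. H: 3.81 < 6.09 → exclude; stop.
Optimal diet: B — 1 of 5 types.

1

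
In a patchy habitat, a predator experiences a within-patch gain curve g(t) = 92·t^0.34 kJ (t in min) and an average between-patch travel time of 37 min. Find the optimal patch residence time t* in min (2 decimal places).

By the marginal value theorem, leave when the instantaneous gain rate g'(t) equals the habitat-wide average g(t)/(T + t).
g'(t) = 0.34·92·t^-0.66. Setting 0.34·92·t^-0.66 = 92·t^0.34/(37+t) gives 0.34(37+t) = t, so 0.66·t = 0.34×37.
t* = 0.34×37/0.66 = 19.06 min.

19.06 min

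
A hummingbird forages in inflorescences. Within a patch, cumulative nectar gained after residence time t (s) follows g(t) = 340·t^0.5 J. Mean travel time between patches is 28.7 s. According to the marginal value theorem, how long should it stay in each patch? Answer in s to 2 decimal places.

28.70 s

Maximise g(t)/(T+t): set derivative to zero → g'(t)(T+t) = g(t).
g'(t) = 0.5·340·t^-0.5. Setting 0.5·340·t^-0.5 = 340·t^0.5/(28.7+t) gives 0.5(28.7+t) = t, so 0.50·t = 0.5×28.7.
t* = 0.5×28.7/0.50 = 28.7 s.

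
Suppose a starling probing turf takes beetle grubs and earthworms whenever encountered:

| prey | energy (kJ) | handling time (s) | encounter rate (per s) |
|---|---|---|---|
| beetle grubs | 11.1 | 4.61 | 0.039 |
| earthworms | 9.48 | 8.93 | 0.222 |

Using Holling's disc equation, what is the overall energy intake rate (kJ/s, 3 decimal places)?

0.802 kJ/s

R = Σλ_iE_i / (1 + Σλ_ih_i)
Numerator: 0.039×11.1 + 0.222×9.48 = 2.537
Denominator: 1 + 0.039×4.61 + 0.222×8.93 = 3.162
R = 2.537/3.162 = 0.8024 kJ/s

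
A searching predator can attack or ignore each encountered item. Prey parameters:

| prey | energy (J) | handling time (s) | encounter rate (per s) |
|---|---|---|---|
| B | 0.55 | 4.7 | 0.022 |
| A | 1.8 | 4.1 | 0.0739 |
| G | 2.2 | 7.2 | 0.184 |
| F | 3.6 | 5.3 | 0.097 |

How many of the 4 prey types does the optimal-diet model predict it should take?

E/h in descending order: F 0.679, A 0.439, G 0.306, B 0.117 J/s. The optimal diet is the largest prefix of this list for which every included type satisfies E_i/h_i > R on the types above it.
Rate on top 1: 0.2306. A: 0.439 > 0.2306 → include.
Rate on top 2: 0.2654. G: 0.306 > 0.2654 → include.
Rate on top 3: 0.2823. B: 0.117 < 0.2823 → exclude; stop.
Optimal diet: F, A, G — 3 of 4 types.

3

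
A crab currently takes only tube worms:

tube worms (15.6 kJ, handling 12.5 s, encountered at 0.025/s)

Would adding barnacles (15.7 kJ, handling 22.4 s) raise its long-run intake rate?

Intake rate on the current diet: R = (0.025×15.6) / (1 + 0.025×12.5) = 0.39/1.312 = 0.2971 kJ/s.
Profitability of barnacles: 15.7/22.4 = 0.7009 kJ/s.
0.7009 > 0.2971, so adding barnacles raises the average — include it.

Yes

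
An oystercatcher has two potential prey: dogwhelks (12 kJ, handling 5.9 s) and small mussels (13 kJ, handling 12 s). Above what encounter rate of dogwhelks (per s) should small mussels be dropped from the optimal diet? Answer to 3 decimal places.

Drop small mussels once their profitability E₂/h₂ falls below the rate achievable on dogwhelks alone: E₂/h₂ = λE₁/(1 + λh₁).
Solve for λ: λE₁h₂ = E₂(1 + λh₁) → λ(E₁h₂ − E₂h₁) = E₂ → λ = E₂/(E₁h₂ − E₂h₁).
λ = 13/(12×12 − 13×5.9) = 13/67.3 = 0.1932 per s.

0.193 per s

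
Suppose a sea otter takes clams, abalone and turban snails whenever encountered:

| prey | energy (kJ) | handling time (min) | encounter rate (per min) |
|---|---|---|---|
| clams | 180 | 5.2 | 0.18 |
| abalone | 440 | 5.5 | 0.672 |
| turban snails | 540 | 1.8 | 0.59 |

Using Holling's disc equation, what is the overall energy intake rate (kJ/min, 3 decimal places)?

R = (0.18×180 + 0.672×440 + 0.59×540) / (1 + 0.18×5.2 + 0.672×5.5 + 0.59×1.8) = 646.7/6.694 = 96.61 kJ/min.

96.606 kJ/min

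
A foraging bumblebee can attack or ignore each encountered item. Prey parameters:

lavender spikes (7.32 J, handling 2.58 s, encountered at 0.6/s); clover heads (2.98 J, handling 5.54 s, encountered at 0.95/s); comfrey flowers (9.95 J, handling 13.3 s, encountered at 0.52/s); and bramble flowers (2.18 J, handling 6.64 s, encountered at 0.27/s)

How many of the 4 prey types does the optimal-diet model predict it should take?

E/h in descending order: lavender spikes 2.84, comfrey flowers 0.748, clover heads 0.538, bramble flowers 0.328 J/s. The optimal diet is the largest prefix of this list for which every included type satisfies E_i/h_i > R on the types above it.
Rate on top 1: 1.724. comfrey flowers: 0.748 < 1.724 → exclude; stop.
Optimal diet: lavender spikes — 1 of 4 types.

1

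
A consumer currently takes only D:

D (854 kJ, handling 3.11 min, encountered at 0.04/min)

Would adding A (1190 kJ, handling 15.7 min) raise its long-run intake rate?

Yes

Intake rate on the current diet: R = (0.04×854) / (1 + 0.04×3.11) = 34.16/1.124 = 30.38 kJ/min.
A: E/h = 1190/15.7 = 75.8 kJ/min.
Since 75.8 > R, including A increases the long-run rate.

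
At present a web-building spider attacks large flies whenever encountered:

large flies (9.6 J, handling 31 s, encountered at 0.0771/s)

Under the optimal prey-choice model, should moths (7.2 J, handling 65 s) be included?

On large flies alone, R = ΣλE/(1+Σλh) = 0.7402/3.39 = 0.2183 J/s.
Profitability of moths: 7.2/65 = 0.1108 J/s.
Since 0.1108 < R, time spent handling moths is better spent searching.

No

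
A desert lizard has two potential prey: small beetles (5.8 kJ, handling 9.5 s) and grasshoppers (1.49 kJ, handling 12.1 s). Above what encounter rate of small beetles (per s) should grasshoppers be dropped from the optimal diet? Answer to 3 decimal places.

At the threshold, the rate on small beetles alone equals the profitability of grasshoppers: λ·5.8/(1 + λ·9.5) = 1.49/12.1 = 0.1231.
Rearranging, λ(5.8 − 0.1231×9.5) = 0.1231, so λ = 0.1231/4.63 = 0.0266 per s.

0.027 per s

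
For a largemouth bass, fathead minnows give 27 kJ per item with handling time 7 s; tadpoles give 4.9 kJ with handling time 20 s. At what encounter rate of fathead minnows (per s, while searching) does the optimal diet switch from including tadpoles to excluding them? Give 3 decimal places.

0.010 per s

Drop tadpoles once their profitability E₂/h₂ falls below the rate achievable on fathead minnows alone: E₂/h₂ = λE₁/(1 + λh₁).
Solve for λ: λE₁h₂ = E₂(1 + λh₁) → λ(E₁h₂ − E₂h₁) = E₂ → λ = E₂/(E₁h₂ − E₂h₁).
λ = 4.9/(27×20 − 4.9×7) = 4.9/505.7 = 0.00969 per s.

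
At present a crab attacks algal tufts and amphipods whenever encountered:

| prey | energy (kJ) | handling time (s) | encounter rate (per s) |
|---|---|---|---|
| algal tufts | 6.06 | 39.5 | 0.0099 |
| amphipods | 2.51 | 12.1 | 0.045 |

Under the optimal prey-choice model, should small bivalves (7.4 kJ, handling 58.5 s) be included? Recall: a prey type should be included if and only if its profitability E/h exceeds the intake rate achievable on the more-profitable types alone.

Yes

Current rate: (0.0099×6.06 + 0.045×2.51)/(1 + 0.0099×39.5 + 0.045×12.1) = 0.08935 kJ/s.
Profitability of small bivalves: 7.4/58.5 = 0.1265 kJ/s.
0.1265 > 0.08935, so adding small bivalves raises the average — include it.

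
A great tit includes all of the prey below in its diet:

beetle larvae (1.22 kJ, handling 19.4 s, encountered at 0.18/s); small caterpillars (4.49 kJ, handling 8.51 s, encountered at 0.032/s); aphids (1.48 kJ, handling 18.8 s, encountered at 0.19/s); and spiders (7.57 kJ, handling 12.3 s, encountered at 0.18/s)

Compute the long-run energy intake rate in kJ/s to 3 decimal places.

0.190 kJ/s

R = (0.18×1.22 + 0.032×4.49 + 0.19×1.48 + 0.18×7.57) / (1 + 0.18×19.4 + 0.032×8.51 + 0.19×18.8 + 0.18×12.3) = 2.007/10.55 = 0.1902 kJ/s.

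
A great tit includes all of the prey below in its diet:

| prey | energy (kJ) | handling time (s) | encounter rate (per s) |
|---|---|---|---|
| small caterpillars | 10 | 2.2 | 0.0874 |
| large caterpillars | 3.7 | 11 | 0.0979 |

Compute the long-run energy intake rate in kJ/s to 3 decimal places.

0.545 kJ/s

R = (0.0874×10 + 0.0979×3.7) / (1 + 0.0874×2.2 + 0.0979×11) = 1.236/2.269 = 0.5448 kJ/s.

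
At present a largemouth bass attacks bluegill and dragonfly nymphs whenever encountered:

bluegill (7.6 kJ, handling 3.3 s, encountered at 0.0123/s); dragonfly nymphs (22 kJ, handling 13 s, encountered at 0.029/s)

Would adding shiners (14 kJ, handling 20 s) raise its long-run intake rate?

Current rate: (0.0123×7.6 + 0.029×22)/(1 + 0.0123×3.3 + 0.029×13) = 0.516 kJ/s.
shiners: E/h = 14/20 = 0.7 kJ/s.
0.7 > 0.516, so adding shiners raises the average — include it.

Yes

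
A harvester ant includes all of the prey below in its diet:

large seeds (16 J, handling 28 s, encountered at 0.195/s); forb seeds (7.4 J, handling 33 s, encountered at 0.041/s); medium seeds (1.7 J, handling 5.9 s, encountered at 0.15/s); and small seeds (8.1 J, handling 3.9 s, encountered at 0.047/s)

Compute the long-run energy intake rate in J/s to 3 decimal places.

R = (0.195×16 + 0.041×7.4 + 0.15×1.7 + 0.047×8.1) / (1 + 0.195×28 + 0.041×33 + 0.15×5.9 + 0.047×3.9) = 4.059/8.881 = 0.457 J/s.

0.457 J/s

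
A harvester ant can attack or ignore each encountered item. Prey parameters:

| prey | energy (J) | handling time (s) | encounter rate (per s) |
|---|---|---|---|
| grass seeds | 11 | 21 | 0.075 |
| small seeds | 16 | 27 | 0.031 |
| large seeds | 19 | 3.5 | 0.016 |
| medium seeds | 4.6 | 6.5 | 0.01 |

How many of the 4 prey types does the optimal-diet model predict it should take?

E/h in descending order: large seeds 5.43, medium seeds 0.708, small seeds 0.593, grass seeds 0.524 J/s. The optimal diet is the largest prefix of this list for which every included type satisfies E_i/h_i > R on the types above it.
Rate on top 1: 0.2879. medium seeds: 0.708 > 0.2879 → include.
Rate on top 2: 0.3122. small seeds: 0.593 > 0.3122 → include.
Rate on top 3: 0.4321. grass seeds: 0.524 > 0.4321 → include.
Optimal diet: large seeds, medium seeds, small seeds, grass seeds — 4 of 4 types.

4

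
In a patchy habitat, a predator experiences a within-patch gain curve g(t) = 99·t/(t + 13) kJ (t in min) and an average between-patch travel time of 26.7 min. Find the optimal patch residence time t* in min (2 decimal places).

Optimal t* satisfies g'(t*) = g(t*)/(T + t*).
g'(t) = 99·13/(t + 13)². Setting 99·13/(t+13)² = 99t/[(t+13)(26.7+t)] gives 13(26.7+t) = t(t+13), so t² = 13×26.7 = 347.1.
t* = √347.1 = 18.63 min.

18.63 min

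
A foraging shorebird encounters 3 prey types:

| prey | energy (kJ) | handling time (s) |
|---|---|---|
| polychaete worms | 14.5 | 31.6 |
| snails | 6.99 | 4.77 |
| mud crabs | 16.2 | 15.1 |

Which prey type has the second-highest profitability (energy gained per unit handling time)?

In descending order of E/h:
snails: 6.99/4.77 = 1.47 kJ/s
mud crabs: 16.2/15.1 = 1.07 kJ/s
polychaete worms: 14.5/31.6 = 0.459 kJ/s

mud crabs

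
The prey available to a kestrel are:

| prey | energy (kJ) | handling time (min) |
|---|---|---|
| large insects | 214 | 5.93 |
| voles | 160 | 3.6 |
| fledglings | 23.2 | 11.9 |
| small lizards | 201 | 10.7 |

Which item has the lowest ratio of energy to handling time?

fledglings

In descending order of E/h:
voles: 160/3.6 = 44.4 kJ/min
large insects: 214/5.93 = 36.1 kJ/min
small lizards: 201/10.7 = 18.8 kJ/min
fledglings: 23.2/11.9 = 1.95 kJ/min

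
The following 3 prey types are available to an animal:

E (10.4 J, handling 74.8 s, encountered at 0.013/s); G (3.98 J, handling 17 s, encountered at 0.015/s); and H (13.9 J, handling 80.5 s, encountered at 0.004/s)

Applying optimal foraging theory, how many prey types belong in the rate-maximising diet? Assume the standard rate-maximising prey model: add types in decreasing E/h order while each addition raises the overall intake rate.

E/h in descending order: G 0.234, H 0.173, E 0.139 J/s. The optimal diet is the largest prefix of this list for which every included type satisfies E_i/h_i > R on the types above it.
Rate on top 1: 0.04757. H: 0.173 > 0.04757 → include.
Rate on top 2: 0.07311. E: 0.139 > 0.07311 → include.
Optimal diet: G, H, E — 3 of 3 types.

3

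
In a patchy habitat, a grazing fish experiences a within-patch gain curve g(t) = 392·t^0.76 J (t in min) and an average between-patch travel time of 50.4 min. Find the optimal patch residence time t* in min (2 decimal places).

159.60 min

Optimal t* satisfies g'(t*) = g(t*)/(T + t*).
g'(t) = 0.76·392·t^-0.24. Setting 0.76·392·t^-0.24 = 392·t^0.76/(50.4+t) gives 0.76(50.4+t) = t, so 0.24·t = 0.76×50.4.
t* = 0.76×50.4/0.24 = 159.6 min.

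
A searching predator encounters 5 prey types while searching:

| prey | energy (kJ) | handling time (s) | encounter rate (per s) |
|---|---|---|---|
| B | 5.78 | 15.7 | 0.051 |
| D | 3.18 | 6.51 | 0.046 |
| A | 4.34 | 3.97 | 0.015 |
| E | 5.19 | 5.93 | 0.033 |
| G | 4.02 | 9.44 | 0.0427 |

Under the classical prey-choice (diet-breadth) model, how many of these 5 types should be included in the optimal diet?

5

Profitabilities (E/h, kJ/s): A 1.09, E 0.875, D 0.488, G 0.426, B 0.368. Add prey in this order while the next type's profitability exceeds the intake rate on those already taken.
Rate on top 1: 0.06144. E: 0.875 > 0.06144 → include.
Rate on top 2: 0.1883. D: 0.488 > 0.1883 → include.
Rate on top 3: 0.2461. G: 0.426 > 0.2461 → include.
Rate on top 4: 0.2831. B: 0.368 > 0.2831 → include.
Optimal diet: A, E, D, G, B — 5 of 5 types.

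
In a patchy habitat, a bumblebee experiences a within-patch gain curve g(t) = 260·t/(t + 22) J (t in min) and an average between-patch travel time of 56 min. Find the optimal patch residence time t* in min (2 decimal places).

35.10 min

Optimal t* satisfies g'(t*) = g(t*)/(T + t*).
g'(t) = 260·22/(t + 22)². Setting 260·22/(t+22)² = 260t/[(t+22)(56+t)] gives 22(56+t) = t(t+22), so t² = 22×56 = 1232.
t* = √1232 = 35.1 min.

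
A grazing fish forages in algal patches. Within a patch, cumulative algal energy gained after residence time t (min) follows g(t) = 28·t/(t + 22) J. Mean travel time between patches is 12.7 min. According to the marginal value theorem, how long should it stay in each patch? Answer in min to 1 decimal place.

16.7 min

Maximise g(t)/(T+t): set derivative to zero → g'(t)(T+t) = g(t).
g'(t) = 28·22/(t + 22)². Setting 28·22/(t+22)² = 28t/[(t+22)(12.7+t)] gives 22(12.7+t) = t(t+22), so t² = 22×12.7 = 279.4.
t* = √279.4 = 16.72 min.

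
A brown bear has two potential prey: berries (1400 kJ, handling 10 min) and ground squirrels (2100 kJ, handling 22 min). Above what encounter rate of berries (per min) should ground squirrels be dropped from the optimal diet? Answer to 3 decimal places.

At the threshold, the rate on berries alone equals the profitability of ground squirrels: λ·1400/(1 + λ·10) = 2100/22 = 95.45.
Rearranging, λ(1400 − 95.45×10) = 95.45, so λ = 95.45/445.5 = 0.2143 per min.

0.214 per min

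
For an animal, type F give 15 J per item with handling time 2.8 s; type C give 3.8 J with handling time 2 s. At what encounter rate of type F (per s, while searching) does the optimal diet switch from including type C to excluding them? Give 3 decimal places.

The zero-one rule: include type C iff E₂/h₂ > λE₁/(1+λh₁). Equality gives the switch point.
λE₁h₂ = E₂ + λE₂h₁ ⇒ λ = E₂/(E₁h₂ − E₂h₁) = 3.8/(30 − 10.64) = 0.1963 per s.

0.196 per s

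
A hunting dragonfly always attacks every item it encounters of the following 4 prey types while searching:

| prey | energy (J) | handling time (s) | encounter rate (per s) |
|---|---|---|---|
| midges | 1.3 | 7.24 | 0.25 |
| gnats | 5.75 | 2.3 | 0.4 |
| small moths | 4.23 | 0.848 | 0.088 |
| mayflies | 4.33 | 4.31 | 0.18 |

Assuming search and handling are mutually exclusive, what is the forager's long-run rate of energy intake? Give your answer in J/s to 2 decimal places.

R = Σλ_iE_i / (1 + Σλ_ih_i)
Numerator: 0.25×1.3 + 0.4×5.75 + 0.088×4.23 + 0.18×4.33 = 3.777
Denominator: 1 + 0.25×7.24 + 0.4×2.3 + 0.088×0.848 + 0.18×4.31 = 4.58
R = 3.777/4.58 = 0.8245 J/s

0.82 J/s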